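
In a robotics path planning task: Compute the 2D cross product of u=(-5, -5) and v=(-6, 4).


u x v = u_x*v_y - u_y*v_x = (-5)*4 - (-5)*(-6)
= (-20) - 30 = -50

-50


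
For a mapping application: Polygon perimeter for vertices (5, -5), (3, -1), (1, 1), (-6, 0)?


Sides: (5, -5)->(3, -1): sqrt(20) = 4.472136, (3, -1)->(1, 1): sqrt(8) = 2.828427, (1, 1)->(-6, 0): sqrt(50) = 7.071068, (-6, 0)->(5, -5): sqrt(146) = 12.083046
Sum = 26.454677
Perimeter = 26.4547

26.4547


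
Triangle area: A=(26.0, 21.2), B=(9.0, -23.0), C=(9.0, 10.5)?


Area = |x_A(y_B-y_C) + x_B(y_C-y_A) + x_C(y_A-y_B)|/2
= |(-871) + (-96.3) + 397.8|/2
= 569.5/2 = 284.75

284.75


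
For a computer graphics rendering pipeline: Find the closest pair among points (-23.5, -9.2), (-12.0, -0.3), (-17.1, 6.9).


d(P0,P1) = 14.5417, d(P0,P2) = 17.3254, d(P1,P2) = 8.8233
Closest: P1 and P2

Closest pair: (-12.0, -0.3) and (-17.1, 6.9), distance = 8.8233


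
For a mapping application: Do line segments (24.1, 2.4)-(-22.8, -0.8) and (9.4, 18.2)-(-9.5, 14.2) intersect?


Cross products: d1=357.42, d2=230.3, d3=-788.06, d4=-660.94
d1*d2 < 0 and d3*d4 < 0? no

No, they don't intersect


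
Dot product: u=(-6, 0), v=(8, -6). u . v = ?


u . v = u_x*v_x + u_y*v_y = (-6)*8 + 0*(-6)
= (-48) + 0 = -48

-48


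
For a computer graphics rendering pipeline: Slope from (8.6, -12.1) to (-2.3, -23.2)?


slope = (y2-y1)/(x2-x1) = ((-23.2)-(-12.1))/((-2.3)-8.6) = (-11.1)/(-10.9) = 1.0183

1.0183


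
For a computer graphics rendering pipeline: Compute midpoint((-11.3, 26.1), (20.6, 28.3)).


M = (((-11.3)+20.6)/2, (26.1+28.3)/2)
= (4.65, 27.2)

(4.65, 27.2)


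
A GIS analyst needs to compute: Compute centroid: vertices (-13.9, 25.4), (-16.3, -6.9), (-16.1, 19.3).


Centroid = ((x_A+x_B+x_C)/3, (y_A+y_B+y_C)/3)
= (((-13.9)+(-16.3)+(-16.1))/3, (25.4+(-6.9)+19.3)/3)
= (-15.4333, 12.6)

(-15.4333, 12.6)


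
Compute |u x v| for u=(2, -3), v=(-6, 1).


|u x v| = |2*1 - (-3)*(-6)|
= |2 - 18| = 16

16


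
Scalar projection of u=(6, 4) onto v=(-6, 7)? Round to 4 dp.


u.v = -8, |v| = sqrt(85) = 9.2195
Scalar projection = u.v / |v| = -8 / sqrt(85) = -0.8677

-0.8677


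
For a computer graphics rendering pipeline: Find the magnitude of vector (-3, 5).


|u| = sqrt((-3)^2 + 5^2) = sqrt(34) = 5.831

5.831


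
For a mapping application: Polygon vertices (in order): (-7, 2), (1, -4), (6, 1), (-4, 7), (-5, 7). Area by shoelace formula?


Shoelace sum: ((-7)*(-4) - 1*2) + (1*1 - 6*(-4)) + (6*7 - (-4)*1) + ((-4)*7 - (-5)*7) + ((-5)*2 - (-7)*7)
= 143
Area = |143|/2 = 71.5

71.5


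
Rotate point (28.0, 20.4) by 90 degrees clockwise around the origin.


90° CW: (x,y) -> (y, -x)
(28,20.4) -> (20.4, -28)

(20.4, -28)


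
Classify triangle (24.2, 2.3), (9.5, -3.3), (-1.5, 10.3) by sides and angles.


Side lengths squared: AB^2=247.45, BC^2=305.96, CA^2=724.49
Sorted: [247.45, 305.96, 724.49]
By sides: Scalene, By angles: Obtuse

Scalene, Obtuse


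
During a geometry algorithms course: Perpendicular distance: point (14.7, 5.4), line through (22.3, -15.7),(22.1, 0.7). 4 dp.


|cross product| = 120.42
|line direction| = sqrt(269) = 16.4012
Distance = 120.42/sqrt(269) = 7.3421

7.3421


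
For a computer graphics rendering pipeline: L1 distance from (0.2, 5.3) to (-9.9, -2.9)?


|0.2-(-9.9)| + |5.3-(-2.9)| = 10.1 + 8.2 = 18.3

18.3


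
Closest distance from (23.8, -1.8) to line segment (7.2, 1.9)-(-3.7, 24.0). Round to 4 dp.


Project P onto AB: t = 0 (clamped to [0,1])
Closest point on segment: (7.2, 1.9)
Distance: 17.0074

17.0074


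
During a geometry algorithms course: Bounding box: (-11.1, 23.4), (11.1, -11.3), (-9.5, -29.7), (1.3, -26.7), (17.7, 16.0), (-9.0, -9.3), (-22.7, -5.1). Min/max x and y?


x range: [-22.7, 17.7]
y range: [-29.7, 23.4]
Bounding box: (-22.7,-29.7) to (17.7,23.4)

(-22.7,-29.7) to (17.7,23.4)


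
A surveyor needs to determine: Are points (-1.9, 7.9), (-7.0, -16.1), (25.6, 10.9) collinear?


Cross product: ((-7)-(-1.9))*(10.9-7.9) - ((-16.1)-7.9)*(25.6-(-1.9))
= 644.7

No, not collinear


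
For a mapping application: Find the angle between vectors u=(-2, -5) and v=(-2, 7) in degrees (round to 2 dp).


u.v = -31, |u| = sqrt(29) = 5.3852, |v| = sqrt(53) = 7.2801
cos(theta) = u.v/(|u||v|) = -31/sqrt(1537) = -0.790724
theta = acos(-0.790724) = 142.25 degrees

142.25 degrees


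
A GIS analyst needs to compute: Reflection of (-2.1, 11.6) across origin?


Reflection over origin: (x,y) -> (-x,-y)
(-2.1, 11.6) -> (2.1, -11.6)

(2.1, -11.6)


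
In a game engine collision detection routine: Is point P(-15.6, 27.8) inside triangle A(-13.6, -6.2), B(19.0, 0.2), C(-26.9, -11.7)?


Cross products: AB x AP = 1121.2, BC x BP = -1678.58, CA x CP = 463.2
All same sign? no

No, outside


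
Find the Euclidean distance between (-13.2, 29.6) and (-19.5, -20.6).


dx=-6.3, dy=-50.2
d^2 = (-6.3)^2 + (-50.2)^2 = 2559.73
d = sqrt(2559.73) = 50.5938

50.5938


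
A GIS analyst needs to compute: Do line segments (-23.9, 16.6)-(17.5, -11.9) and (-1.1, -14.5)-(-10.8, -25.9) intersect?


Cross products: d1=-561.59, d2=186.82, d3=-637.74, d4=-1386.15
d1*d2 < 0 and d3*d4 < 0? no

No, they don't intersect


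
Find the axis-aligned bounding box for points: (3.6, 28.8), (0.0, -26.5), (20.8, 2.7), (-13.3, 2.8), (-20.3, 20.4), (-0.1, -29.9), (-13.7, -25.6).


x range: [-20.3, 20.8]
y range: [-29.9, 28.8]
Bounding box: (-20.3,-29.9) to (20.8,28.8)

(-20.3,-29.9) to (20.8,28.8)


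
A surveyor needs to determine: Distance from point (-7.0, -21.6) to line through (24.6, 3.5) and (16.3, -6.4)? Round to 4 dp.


|cross product| = 104.51
|line direction| = sqrt(166.9) = 12.919
Distance = 104.51/sqrt(166.9) = 8.0896

8.0896


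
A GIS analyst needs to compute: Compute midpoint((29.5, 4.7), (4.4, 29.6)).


M = ((29.5+4.4)/2, (4.7+29.6)/2)
= (16.95, 17.15)

(16.95, 17.15)


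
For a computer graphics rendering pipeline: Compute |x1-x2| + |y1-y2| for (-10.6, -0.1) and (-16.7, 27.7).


|(-10.6)-(-16.7)| + |(-0.1)-27.7| = 6.1 + 27.8 = 33.9

33.9


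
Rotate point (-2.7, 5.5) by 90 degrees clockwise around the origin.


90° CW: (x,y) -> (y, -x)
(-2.7,5.5) -> (5.5, 2.7)

(5.5, 2.7)


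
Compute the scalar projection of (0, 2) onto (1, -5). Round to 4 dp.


u.v = -10, |v| = sqrt(26) = 5.099
Scalar projection = u.v / |v| = -10 / sqrt(26) = -1.9612

-1.9612


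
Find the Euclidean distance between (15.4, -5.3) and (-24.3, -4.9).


dx=-39.7, dy=0.4
d^2 = (-39.7)^2 + 0.4^2 = 1576.25
d = sqrt(1576.25) = 39.702

39.702


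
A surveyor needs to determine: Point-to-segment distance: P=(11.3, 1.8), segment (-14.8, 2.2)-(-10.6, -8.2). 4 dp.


Project P onto AB: t = 0.9045 (clamped to [0,1])
Closest point on segment: (-11.0013, -7.2063)
Distance: 24.0512

24.0512


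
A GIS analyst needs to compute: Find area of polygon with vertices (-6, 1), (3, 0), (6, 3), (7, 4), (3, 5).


Shoelace sum: ((-6)*0 - 3*1) + (3*3 - 6*0) + (6*4 - 7*3) + (7*5 - 3*4) + (3*1 - (-6)*5)
= 65
Area = |65|/2 = 32.5

32.5


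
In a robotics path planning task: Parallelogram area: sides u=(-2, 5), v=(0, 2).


|u x v| = |(-2)*2 - 5*0|
= |(-4) - 0| = 4

4


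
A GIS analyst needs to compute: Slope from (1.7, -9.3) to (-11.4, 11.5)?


slope = (y2-y1)/(x2-x1) = (11.5-(-9.3))/((-11.4)-1.7) = 20.8/(-13.1) = -1.5878

-1.5878


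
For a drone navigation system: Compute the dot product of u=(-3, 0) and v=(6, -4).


u . v = u_x*v_x + u_y*v_y = (-3)*6 + 0*(-4)
= (-18) + 0 = -18

-18


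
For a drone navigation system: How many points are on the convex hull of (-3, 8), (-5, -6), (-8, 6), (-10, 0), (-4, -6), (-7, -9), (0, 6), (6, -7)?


Convex hull vertices (CCW): (-10, 0), (-7, -9), (6, -7), (0, 6), (-3, 8), (-8, 6)
Count = 6

6


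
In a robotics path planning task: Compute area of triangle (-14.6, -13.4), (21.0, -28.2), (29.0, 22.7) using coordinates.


Area = |x_A(y_B-y_C) + x_B(y_C-y_A) + x_C(y_A-y_B)|/2
= |743.14 + 758.1 + 429.2|/2
= 1930.44/2 = 965.22

965.22


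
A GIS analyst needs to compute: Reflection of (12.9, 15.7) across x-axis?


Reflection over x-axis: (x,y) -> (x,-y)
(12.9, 15.7) -> (12.9, -15.7)

(12.9, -15.7)


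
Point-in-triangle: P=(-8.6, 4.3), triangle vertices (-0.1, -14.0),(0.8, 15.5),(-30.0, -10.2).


Cross products: AB x AP = 267.22, BC x BP = 103.38, CA x CP = 514.87
All same sign? yes

Yes, inside


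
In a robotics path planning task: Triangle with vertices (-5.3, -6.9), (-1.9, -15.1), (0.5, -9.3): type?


Side lengths squared: AB^2=78.8, BC^2=39.4, CA^2=39.4
Sorted: [39.4, 39.4, 78.8]
By sides: Isosceles, By angles: Right

Isosceles, Right


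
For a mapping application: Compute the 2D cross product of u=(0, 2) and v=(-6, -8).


u x v = u_x*v_y - u_y*v_x = 0*(-8) - 2*(-6)
= 0 - (-12) = 12

12


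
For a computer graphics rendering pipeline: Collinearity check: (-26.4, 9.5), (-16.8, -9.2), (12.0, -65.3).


Cross product: ((-16.8)-(-26.4))*((-65.3)-9.5) - ((-9.2)-9.5)*(12-(-26.4))
= 0

Yes, collinear


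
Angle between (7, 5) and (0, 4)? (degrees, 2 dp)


u.v = 20, |u| = sqrt(74) = 8.6023, |v| = sqrt(16) = 4
cos(theta) = u.v/(|u||v|) = 20/sqrt(1184) = 0.581238
theta = acos(0.581238) = 54.46 degrees

54.46 degrees


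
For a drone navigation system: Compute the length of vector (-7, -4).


|u| = sqrt((-7)^2 + (-4)^2) = sqrt(65) = 8.0623

8.0623


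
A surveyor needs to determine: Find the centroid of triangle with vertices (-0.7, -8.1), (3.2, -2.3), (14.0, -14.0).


Centroid = ((x_A+x_B+x_C)/3, (y_A+y_B+y_C)/3)
= (((-0.7)+3.2+14)/3, ((-8.1)+(-2.3)+(-14))/3)
= (5.5, -8.1333)

(5.5, -8.1333)


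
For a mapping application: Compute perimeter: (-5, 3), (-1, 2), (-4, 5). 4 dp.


Sides: (-5, 3)->(-1, 2): sqrt(17) = 4.123106, (-1, 2)->(-4, 5): sqrt(18) = 4.242641, (-4, 5)->(-5, 3): sqrt(5) = 2.236068
Sum = 10.601815
Perimeter = 10.6018

10.6018


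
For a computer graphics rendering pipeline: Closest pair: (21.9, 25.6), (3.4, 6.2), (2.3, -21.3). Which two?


d(P0,P1) = 26.8069, d(P0,P2) = 50.8308, d(P1,P2) = 27.522
Closest: P0 and P1

Closest pair: (21.9, 25.6) and (3.4, 6.2), distance = 26.8069


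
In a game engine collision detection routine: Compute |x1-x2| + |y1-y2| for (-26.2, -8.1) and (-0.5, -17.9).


|(-26.2)-(-0.5)| + |(-8.1)-(-17.9)| = 25.7 + 9.8 = 35.5

35.5


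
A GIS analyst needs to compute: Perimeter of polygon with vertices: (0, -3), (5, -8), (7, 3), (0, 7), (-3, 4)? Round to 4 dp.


Sides: (0, -3)->(5, -8): sqrt(50) = 7.071068, (5, -8)->(7, 3): sqrt(125) = 11.18034, (7, 3)->(0, 7): sqrt(65) = 8.062258, (0, 7)->(-3, 4): sqrt(18) = 4.242641, (-3, 4)->(0, -3): sqrt(58) = 7.615773
Sum = 38.17208
Perimeter = 38.1721

38.1721


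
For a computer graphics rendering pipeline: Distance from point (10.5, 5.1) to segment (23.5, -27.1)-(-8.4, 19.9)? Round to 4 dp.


Project P onto AB: t = 0.5976 (clamped to [0,1])
Closest point on segment: (4.4378, 0.9854)
Distance: 7.3267

7.3267


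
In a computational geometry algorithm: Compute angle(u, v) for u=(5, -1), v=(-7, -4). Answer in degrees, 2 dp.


u.v = -31, |u| = sqrt(26) = 5.099, |v| = sqrt(65) = 8.0623
cos(theta) = u.v/(|u||v|) = -31/sqrt(1690) = -0.754082
theta = acos(-0.754082) = 138.95 degrees

138.95 degrees


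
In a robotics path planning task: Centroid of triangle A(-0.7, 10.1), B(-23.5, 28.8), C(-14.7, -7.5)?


Centroid = ((x_A+x_B+x_C)/3, (y_A+y_B+y_C)/3)
= (((-0.7)+(-23.5)+(-14.7))/3, (10.1+28.8+(-7.5))/3)
= (-12.9667, 10.4667)

(-12.9667, 10.4667)


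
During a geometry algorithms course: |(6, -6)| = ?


|u| = sqrt(6^2 + (-6)^2) = sqrt(72) = 8.4853

8.4853


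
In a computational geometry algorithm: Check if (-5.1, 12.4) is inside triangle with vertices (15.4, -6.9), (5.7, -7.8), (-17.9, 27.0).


Cross products: AB x AP = -205.66, BC x BP = -100.88, CA x CP = -52.26
All same sign? yes

Yes, inside


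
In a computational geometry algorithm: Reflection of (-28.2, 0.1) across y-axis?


Reflection over y-axis: (x,y) -> (-x,y)
(-28.2, 0.1) -> (28.2, 0.1)

(28.2, 0.1)


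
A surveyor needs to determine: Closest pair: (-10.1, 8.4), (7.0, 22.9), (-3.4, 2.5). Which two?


d(P0,P1) = 22.4201, d(P0,P2) = 8.9275, d(P1,P2) = 22.898
Closest: P0 and P2

Closest pair: (-10.1, 8.4) and (-3.4, 2.5), distance = 8.9275


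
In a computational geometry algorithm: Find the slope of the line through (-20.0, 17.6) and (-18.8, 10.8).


slope = (y2-y1)/(x2-x1) = (10.8-17.6)/((-18.8)-(-20)) = (-6.8)/1.2 = -5.6667

-5.6667


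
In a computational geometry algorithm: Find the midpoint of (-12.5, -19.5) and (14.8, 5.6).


M = (((-12.5)+14.8)/2, ((-19.5)+5.6)/2)
= (1.15, -6.95)

(1.15, -6.95)


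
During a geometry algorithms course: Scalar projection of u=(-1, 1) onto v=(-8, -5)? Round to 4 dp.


u.v = 3, |v| = sqrt(89) = 9.434
Scalar projection = u.v / |v| = 3 / sqrt(89) = 0.318

0.318


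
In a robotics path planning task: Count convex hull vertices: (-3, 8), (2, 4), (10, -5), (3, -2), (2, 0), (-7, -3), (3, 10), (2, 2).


Convex hull vertices (CCW): (-7, -3), (10, -5), (3, 10), (-3, 8)
Count = 4

4


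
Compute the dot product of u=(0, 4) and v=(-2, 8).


u . v = u_x*v_x + u_y*v_y = 0*(-2) + 4*8
= 0 + 32 = 32

32


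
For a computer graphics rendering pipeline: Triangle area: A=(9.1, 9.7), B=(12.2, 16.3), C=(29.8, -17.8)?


Area = |x_A(y_B-y_C) + x_B(y_C-y_A) + x_C(y_A-y_B)|/2
= |310.31 + (-335.5) + (-196.68)|/2
= 221.87/2 = 110.935

110.935


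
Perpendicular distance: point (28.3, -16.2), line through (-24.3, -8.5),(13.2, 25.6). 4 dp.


|cross product| = 2082.41
|line direction| = sqrt(2569.06) = 50.6859
Distance = 2082.41/sqrt(2569.06) = 41.0846

41.0846


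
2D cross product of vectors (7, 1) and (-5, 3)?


u x v = u_x*v_y - u_y*v_x = 7*3 - 1*(-5)
= 21 - (-5) = 26

26


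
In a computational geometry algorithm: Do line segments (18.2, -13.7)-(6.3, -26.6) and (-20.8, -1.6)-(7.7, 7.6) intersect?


Cross products: d1=-703.65, d2=-961.82, d3=-647.09, d4=-388.92
d1*d2 < 0 and d3*d4 < 0? no

No, they don't intersect


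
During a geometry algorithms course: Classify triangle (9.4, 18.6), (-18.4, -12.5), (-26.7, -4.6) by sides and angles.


Side lengths squared: AB^2=1740.05, BC^2=131.3, CA^2=1841.45
Sorted: [131.3, 1740.05, 1841.45]
By sides: Scalene, By angles: Acute

Scalene, Acute


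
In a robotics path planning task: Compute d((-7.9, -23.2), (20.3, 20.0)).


dx=28.2, dy=43.2
d^2 = 28.2^2 + 43.2^2 = 2661.48
d = sqrt(2661.48) = 51.5895

51.5895


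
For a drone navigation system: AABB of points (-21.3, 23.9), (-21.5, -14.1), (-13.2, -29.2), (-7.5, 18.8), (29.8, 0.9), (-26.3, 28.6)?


x range: [-26.3, 29.8]
y range: [-29.2, 28.6]
Bounding box: (-26.3,-29.2) to (29.8,28.6)

(-26.3,-29.2) to (29.8,28.6)


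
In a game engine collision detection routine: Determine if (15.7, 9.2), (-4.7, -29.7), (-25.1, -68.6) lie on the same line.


Cross product: ((-4.7)-15.7)*((-68.6)-9.2) - ((-29.7)-9.2)*((-25.1)-15.7)
= 0

Yes, collinear


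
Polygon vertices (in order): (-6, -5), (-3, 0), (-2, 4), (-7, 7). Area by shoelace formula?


Shoelace sum: ((-6)*0 - (-3)*(-5)) + ((-3)*4 - (-2)*0) + ((-2)*7 - (-7)*4) + ((-7)*(-5) - (-6)*7)
= 64
Area = |64|/2 = 32

32


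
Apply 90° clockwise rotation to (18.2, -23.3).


90° CW: (x,y) -> (y, -x)
(18.2,-23.3) -> (-23.3, -18.2)

(-23.3, -18.2)


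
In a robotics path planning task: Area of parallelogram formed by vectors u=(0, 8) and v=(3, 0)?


|u x v| = |0*0 - 8*3|
= |0 - 24| = 24

24


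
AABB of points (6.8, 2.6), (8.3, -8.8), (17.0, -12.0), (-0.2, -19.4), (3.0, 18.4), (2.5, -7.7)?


x range: [-0.2, 17]
y range: [-19.4, 18.4]
Bounding box: (-0.2,-19.4) to (17,18.4)

(-0.2,-19.4) to (17,18.4)


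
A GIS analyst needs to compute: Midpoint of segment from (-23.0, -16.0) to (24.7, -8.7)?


M = (((-23)+24.7)/2, ((-16)+(-8.7))/2)
= (0.85, -12.35)

(0.85, -12.35)


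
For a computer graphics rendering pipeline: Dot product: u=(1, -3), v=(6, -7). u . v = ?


u . v = u_x*v_x + u_y*v_y = 1*6 + (-3)*(-7)
= 6 + 21 = 27

27


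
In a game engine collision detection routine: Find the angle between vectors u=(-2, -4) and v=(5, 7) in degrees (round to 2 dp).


u.v = -38, |u| = sqrt(20) = 4.4721, |v| = sqrt(74) = 8.6023
cos(theta) = u.v/(|u||v|) = -38/sqrt(1480) = -0.987763
theta = acos(-0.987763) = 171.03 degrees

171.03 degrees


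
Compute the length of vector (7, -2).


|u| = sqrt(7^2 + (-2)^2) = sqrt(53) = 7.2801

7.2801


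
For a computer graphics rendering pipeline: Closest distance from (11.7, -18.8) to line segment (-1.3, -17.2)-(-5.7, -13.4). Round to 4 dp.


Project P onto AB: t = 0 (clamped to [0,1])
Closest point on segment: (-1.3, -17.2)
Distance: 13.0981

13.0981


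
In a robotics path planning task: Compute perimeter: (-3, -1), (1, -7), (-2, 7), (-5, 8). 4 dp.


Sides: (-3, -1)->(1, -7): sqrt(52) = 7.211103, (1, -7)->(-2, 7): sqrt(205) = 14.317821, (-2, 7)->(-5, 8): sqrt(10) = 3.162278, (-5, 8)->(-3, -1): sqrt(85) = 9.219544
Sum = 33.910746
Perimeter = 33.9107

33.9107


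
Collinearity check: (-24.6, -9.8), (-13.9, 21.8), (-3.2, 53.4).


Cross product: ((-13.9)-(-24.6))*(53.4-(-9.8)) - (21.8-(-9.8))*((-3.2)-(-24.6))
= 0

Yes, collinear


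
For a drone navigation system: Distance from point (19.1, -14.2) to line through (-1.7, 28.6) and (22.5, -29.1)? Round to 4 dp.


|cross product| = 164.4
|line direction| = sqrt(3914.93) = 62.5694
Distance = 164.4/sqrt(3914.93) = 2.6275

2.6275


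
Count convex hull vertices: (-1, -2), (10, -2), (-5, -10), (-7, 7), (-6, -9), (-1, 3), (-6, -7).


Convex hull vertices (CCW): (-7, 7), (-6, -9), (-5, -10), (10, -2)
Count = 4

4


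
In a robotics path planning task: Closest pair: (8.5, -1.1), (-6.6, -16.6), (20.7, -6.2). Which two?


d(P0,P1) = 21.6393, d(P0,P2) = 13.2231, d(P1,P2) = 29.2139
Closest: P0 and P2

Closest pair: (8.5, -1.1) and (20.7, -6.2), distance = 13.2231


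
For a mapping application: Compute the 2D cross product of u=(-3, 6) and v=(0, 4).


u x v = u_x*v_y - u_y*v_x = (-3)*4 - 6*0
= (-12) - 0 = -12

-12


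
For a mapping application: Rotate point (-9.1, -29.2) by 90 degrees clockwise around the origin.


90° CW: (x,y) -> (y, -x)
(-9.1,-29.2) -> (-29.2, 9.1)

(-29.2, 9.1)


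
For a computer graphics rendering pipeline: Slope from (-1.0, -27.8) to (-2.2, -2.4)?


slope = (y2-y1)/(x2-x1) = ((-2.4)-(-27.8))/((-2.2)-(-1)) = 25.4/(-1.2) = -21.1667

-21.1667


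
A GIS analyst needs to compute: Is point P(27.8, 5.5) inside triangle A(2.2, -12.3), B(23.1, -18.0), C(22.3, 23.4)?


Cross products: AB x AP = 517.94, BC x BP = -213.38, CA x CP = 556.14
All same sign? no

No, outside


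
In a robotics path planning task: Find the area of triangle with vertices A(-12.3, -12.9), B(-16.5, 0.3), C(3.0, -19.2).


Area = |x_A(y_B-y_C) + x_B(y_C-y_A) + x_C(y_A-y_B)|/2
= |(-239.85) + 103.95 + (-39.6)|/2
= 175.5/2 = 87.75

87.75


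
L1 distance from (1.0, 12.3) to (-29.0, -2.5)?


|1-(-29)| + |12.3-(-2.5)| = 30 + 14.8 = 44.8

44.8


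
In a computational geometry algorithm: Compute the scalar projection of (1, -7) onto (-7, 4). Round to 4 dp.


u.v = -35, |v| = sqrt(65) = 8.0623
Scalar projection = u.v / |v| = -35 / sqrt(65) = -4.3412

-4.3412


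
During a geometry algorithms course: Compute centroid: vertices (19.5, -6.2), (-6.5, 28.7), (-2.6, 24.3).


Centroid = ((x_A+x_B+x_C)/3, (y_A+y_B+y_C)/3)
= ((19.5+(-6.5)+(-2.6))/3, ((-6.2)+28.7+24.3)/3)
= (3.4667, 15.6)

(3.4667, 15.6)


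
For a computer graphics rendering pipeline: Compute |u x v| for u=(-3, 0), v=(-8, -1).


|u x v| = |(-3)*(-1) - 0*(-8)|
= |3 - 0| = 3

3


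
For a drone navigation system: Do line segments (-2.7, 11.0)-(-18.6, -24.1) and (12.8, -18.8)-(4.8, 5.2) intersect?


Cross products: d1=133.6, d2=796, d3=1017.87, d4=355.47
d1*d2 < 0 and d3*d4 < 0? no

No, they don't intersect


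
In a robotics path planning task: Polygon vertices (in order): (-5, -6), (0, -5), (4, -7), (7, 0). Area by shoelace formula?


Shoelace sum: ((-5)*(-5) - 0*(-6)) + (0*(-7) - 4*(-5)) + (4*0 - 7*(-7)) + (7*(-6) - (-5)*0)
= 52
Area = |52|/2 = 26

26


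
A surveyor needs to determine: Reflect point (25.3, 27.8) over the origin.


Reflection over origin: (x,y) -> (-x,-y)
(25.3, 27.8) -> (-25.3, -27.8)

(-25.3, -27.8)


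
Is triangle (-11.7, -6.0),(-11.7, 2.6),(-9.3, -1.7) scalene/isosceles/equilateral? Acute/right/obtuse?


Side lengths squared: AB^2=73.96, BC^2=24.25, CA^2=24.25
Sorted: [24.25, 24.25, 73.96]
By sides: Isosceles, By angles: Obtuse

Isosceles, Obtuse


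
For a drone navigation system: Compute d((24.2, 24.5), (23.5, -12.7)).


dx=-0.7, dy=-37.2
d^2 = (-0.7)^2 + (-37.2)^2 = 1384.33
d = sqrt(1384.33) = 37.2066

37.2066


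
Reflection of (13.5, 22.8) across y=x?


Reflection over y=x: (x,y) -> (y,x)
(13.5, 22.8) -> (22.8, 13.5)

(22.8, 13.5)


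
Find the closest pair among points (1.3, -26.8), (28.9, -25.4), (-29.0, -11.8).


d(P0,P1) = 27.6355, d(P0,P2) = 33.8096, d(P1,P2) = 59.4758
Closest: P0 and P1

Closest pair: (1.3, -26.8) and (28.9, -25.4), distance = 27.6355


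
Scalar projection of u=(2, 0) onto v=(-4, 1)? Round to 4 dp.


u.v = -8, |v| = sqrt(17) = 4.1231
Scalar projection = u.v / |v| = -8 / sqrt(17) = -1.9403

-1.9403


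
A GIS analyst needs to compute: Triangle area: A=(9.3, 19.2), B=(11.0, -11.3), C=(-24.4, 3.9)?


Area = |x_A(y_B-y_C) + x_B(y_C-y_A) + x_C(y_A-y_B)|/2
= |(-141.36) + (-168.3) + (-744.2)|/2
= 1053.86/2 = 526.93

526.93


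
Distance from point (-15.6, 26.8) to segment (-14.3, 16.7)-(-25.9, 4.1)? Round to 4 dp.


Project P onto AB: t = 0 (clamped to [0,1])
Closest point on segment: (-14.3, 16.7)
Distance: 10.1833

10.1833


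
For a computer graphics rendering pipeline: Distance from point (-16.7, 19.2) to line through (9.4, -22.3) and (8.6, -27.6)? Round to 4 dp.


|cross product| = 171.53
|line direction| = sqrt(28.73) = 5.36
Distance = 171.53/sqrt(28.73) = 32.0016

32.0016


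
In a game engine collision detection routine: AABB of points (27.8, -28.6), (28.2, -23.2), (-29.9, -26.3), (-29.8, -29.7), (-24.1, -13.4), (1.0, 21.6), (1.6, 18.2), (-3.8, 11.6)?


x range: [-29.9, 28.2]
y range: [-29.7, 21.6]
Bounding box: (-29.9,-29.7) to (28.2,21.6)

(-29.9,-29.7) to (28.2,21.6)


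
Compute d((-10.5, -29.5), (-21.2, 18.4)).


dx=-10.7, dy=47.9
d^2 = (-10.7)^2 + 47.9^2 = 2408.9
d = sqrt(2408.9) = 49.0805

49.0805


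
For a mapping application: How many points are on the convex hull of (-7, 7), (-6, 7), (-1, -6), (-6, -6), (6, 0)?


Convex hull vertices (CCW): (-7, 7), (-6, -6), (-1, -6), (6, 0), (-6, 7)
Count = 5

5


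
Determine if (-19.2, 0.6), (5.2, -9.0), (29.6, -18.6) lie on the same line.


Cross product: (5.2-(-19.2))*((-18.6)-0.6) - ((-9)-0.6)*(29.6-(-19.2))
= 0

Yes, collinear


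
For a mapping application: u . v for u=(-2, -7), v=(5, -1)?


u . v = u_x*v_x + u_y*v_y = (-2)*5 + (-7)*(-1)
= (-10) + 7 = -3

-3


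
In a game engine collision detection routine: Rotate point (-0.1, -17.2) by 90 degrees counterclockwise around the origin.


90° CCW: (x,y) -> (-y, x)
(-0.1,-17.2) -> (17.2, -0.1)

(17.2, -0.1)


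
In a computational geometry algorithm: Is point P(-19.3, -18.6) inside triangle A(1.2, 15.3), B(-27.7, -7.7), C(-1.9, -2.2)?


Cross products: AB x AP = 508.21, BC x BP = -327.42, CA x CP = 253.66
All same sign? no

No, outside


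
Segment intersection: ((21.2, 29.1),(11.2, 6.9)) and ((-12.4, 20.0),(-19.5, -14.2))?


Cross products: d1=1084.51, d2=900.13, d3=-654.92, d4=-470.54
d1*d2 < 0 and d3*d4 < 0? no

No, they don't intersect


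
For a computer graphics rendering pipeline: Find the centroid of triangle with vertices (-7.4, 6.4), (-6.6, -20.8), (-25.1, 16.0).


Centroid = ((x_A+x_B+x_C)/3, (y_A+y_B+y_C)/3)
= (((-7.4)+(-6.6)+(-25.1))/3, (6.4+(-20.8)+16)/3)
= (-13.0333, 0.5333)

(-13.0333, 0.5333)


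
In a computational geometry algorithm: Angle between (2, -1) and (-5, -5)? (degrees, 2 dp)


u.v = -5, |u| = sqrt(5) = 2.2361, |v| = sqrt(50) = 7.0711
cos(theta) = u.v/(|u||v|) = -5/sqrt(250) = -0.316228
theta = acos(-0.316228) = 108.43 degrees

108.43 degrees


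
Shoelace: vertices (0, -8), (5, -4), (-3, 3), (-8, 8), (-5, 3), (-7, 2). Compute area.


Shoelace sum: (0*(-4) - 5*(-8)) + (5*3 - (-3)*(-4)) + ((-3)*8 - (-8)*3) + ((-8)*3 - (-5)*8) + ((-5)*2 - (-7)*3) + ((-7)*(-8) - 0*2)
= 126
Area = |126|/2 = 63

63


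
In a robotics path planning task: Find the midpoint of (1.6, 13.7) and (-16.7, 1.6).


M = ((1.6+(-16.7))/2, (13.7+1.6)/2)
= (-7.55, 7.65)

(-7.55, 7.65)


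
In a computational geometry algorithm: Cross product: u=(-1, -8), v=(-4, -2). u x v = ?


u x v = u_x*v_y - u_y*v_x = (-1)*(-2) - (-8)*(-4)
= 2 - 32 = -30

-30


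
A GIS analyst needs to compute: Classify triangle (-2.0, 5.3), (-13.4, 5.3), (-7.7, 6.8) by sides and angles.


Side lengths squared: AB^2=129.96, BC^2=34.74, CA^2=34.74
Sorted: [34.74, 34.74, 129.96]
By sides: Isosceles, By angles: Obtuse

Isosceles, Obtuse


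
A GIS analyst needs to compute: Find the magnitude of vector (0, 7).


|u| = sqrt(0^2 + 7^2) = sqrt(49) = 7

7


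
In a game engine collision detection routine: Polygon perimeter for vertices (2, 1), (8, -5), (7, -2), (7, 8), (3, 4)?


Sides: (2, 1)->(8, -5): sqrt(72) = 8.485281, (8, -5)->(7, -2): sqrt(10) = 3.162278, (7, -2)->(7, 8): sqrt(100) = 10, (7, 8)->(3, 4): sqrt(32) = 5.656854, (3, 4)->(2, 1): sqrt(10) = 3.162278
Sum = 30.466691
Perimeter = 30.4667

30.4667


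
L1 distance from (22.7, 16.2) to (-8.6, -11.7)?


|22.7-(-8.6)| + |16.2-(-11.7)| = 31.3 + 27.9 = 59.2

59.2


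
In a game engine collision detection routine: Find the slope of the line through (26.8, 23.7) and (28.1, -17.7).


slope = (y2-y1)/(x2-x1) = ((-17.7)-23.7)/(28.1-26.8) = (-41.4)/1.3 = -31.8462

-31.8462


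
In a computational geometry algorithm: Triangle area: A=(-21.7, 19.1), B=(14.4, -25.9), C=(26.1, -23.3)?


Area = |x_A(y_B-y_C) + x_B(y_C-y_A) + x_C(y_A-y_B)|/2
= |56.42 + (-610.56) + 1174.5|/2
= 620.36/2 = 310.18

310.18


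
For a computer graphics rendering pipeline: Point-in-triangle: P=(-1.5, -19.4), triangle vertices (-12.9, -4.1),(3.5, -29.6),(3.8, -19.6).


Cross products: AB x AP = 39.78, BC x BP = 53.06, CA x CP = 78.81
All same sign? yes

Yes, inside


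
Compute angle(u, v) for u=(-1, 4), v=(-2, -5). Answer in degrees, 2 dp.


u.v = -18, |u| = sqrt(17) = 4.1231, |v| = sqrt(29) = 5.3852
cos(theta) = u.v/(|u||v|) = -18/sqrt(493) = -0.810679
theta = acos(-0.810679) = 144.16 degrees

144.16 degrees


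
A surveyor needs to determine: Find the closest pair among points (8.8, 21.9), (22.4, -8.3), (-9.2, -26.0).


d(P0,P1) = 33.121, d(P0,P2) = 51.1704, d(P1,P2) = 36.2195
Closest: P0 and P1

Closest pair: (8.8, 21.9) and (22.4, -8.3), distance = 33.121


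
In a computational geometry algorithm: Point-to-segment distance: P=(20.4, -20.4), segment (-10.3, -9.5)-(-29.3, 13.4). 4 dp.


Project P onto AB: t = 0 (clamped to [0,1])
Closest point on segment: (-10.3, -9.5)
Distance: 32.5776

32.5776


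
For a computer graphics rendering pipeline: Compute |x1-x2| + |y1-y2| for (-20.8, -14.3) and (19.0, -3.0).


|(-20.8)-19| + |(-14.3)-(-3)| = 39.8 + 11.3 = 51.1

51.1


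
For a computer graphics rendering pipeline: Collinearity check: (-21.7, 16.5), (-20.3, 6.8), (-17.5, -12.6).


Cross product: ((-20.3)-(-21.7))*((-12.6)-16.5) - (6.8-16.5)*((-17.5)-(-21.7))
= 0

Yes, collinear


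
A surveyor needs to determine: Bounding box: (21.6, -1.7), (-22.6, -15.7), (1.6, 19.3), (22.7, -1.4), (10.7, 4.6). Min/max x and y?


x range: [-22.6, 22.7]
y range: [-15.7, 19.3]
Bounding box: (-22.6,-15.7) to (22.7,19.3)

(-22.6,-15.7) to (22.7,19.3)


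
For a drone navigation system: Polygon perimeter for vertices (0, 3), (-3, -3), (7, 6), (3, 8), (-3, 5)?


Sides: (0, 3)->(-3, -3): sqrt(45) = 6.708204, (-3, -3)->(7, 6): sqrt(181) = 13.453624, (7, 6)->(3, 8): sqrt(20) = 4.472136, (3, 8)->(-3, 5): sqrt(45) = 6.708204, (-3, 5)->(0, 3): sqrt(13) = 3.605551
Sum = 34.947719
Perimeter = 34.9477

34.9477


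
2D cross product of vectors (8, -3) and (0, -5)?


u x v = u_x*v_y - u_y*v_x = 8*(-5) - (-3)*0
= (-40) - 0 = -40

-40


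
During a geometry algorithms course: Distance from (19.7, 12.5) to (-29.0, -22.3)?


dx=-48.7, dy=-34.8
d^2 = (-48.7)^2 + (-34.8)^2 = 3582.73
d = sqrt(3582.73) = 59.8559

59.8559


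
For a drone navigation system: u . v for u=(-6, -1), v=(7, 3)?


u . v = u_x*v_x + u_y*v_y = (-6)*7 + (-1)*3
= (-42) + (-3) = -45

-45


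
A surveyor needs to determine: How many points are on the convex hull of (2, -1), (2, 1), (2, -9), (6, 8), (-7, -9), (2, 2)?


Convex hull vertices (CCW): (-7, -9), (2, -9), (6, 8)
Count = 3

3


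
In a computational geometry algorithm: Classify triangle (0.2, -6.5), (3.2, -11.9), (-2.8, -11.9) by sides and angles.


Side lengths squared: AB^2=38.16, BC^2=36, CA^2=38.16
Sorted: [36, 38.16, 38.16]
By sides: Isosceles, By angles: Acute

Isosceles, Acute


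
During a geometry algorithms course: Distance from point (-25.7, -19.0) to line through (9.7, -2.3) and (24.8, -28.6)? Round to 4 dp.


|cross product| = 1183.19
|line direction| = sqrt(919.7) = 30.3266
Distance = 1183.19/sqrt(919.7) = 39.015

39.015


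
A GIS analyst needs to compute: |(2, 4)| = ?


|u| = sqrt(2^2 + 4^2) = sqrt(20) = 4.4721

4.4721


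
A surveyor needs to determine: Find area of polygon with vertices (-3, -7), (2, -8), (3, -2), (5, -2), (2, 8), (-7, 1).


Shoelace sum: ((-3)*(-8) - 2*(-7)) + (2*(-2) - 3*(-8)) + (3*(-2) - 5*(-2)) + (5*8 - 2*(-2)) + (2*1 - (-7)*8) + ((-7)*(-7) - (-3)*1)
= 216
Area = |216|/2 = 108

108


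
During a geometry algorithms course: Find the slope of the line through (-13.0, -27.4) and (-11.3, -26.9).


slope = (y2-y1)/(x2-x1) = ((-26.9)-(-27.4))/((-11.3)-(-13)) = 0.5/1.7 = 0.2941

0.2941


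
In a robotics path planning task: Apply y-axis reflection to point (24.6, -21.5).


Reflection over y-axis: (x,y) -> (-x,y)
(24.6, -21.5) -> (-24.6, -21.5)

(-24.6, -21.5)


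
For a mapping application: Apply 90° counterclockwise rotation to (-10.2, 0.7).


90° CCW: (x,y) -> (-y, x)
(-10.2,0.7) -> (-0.7, -10.2)

(-0.7, -10.2)


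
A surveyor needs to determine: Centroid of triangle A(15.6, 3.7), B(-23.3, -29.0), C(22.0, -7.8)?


Centroid = ((x_A+x_B+x_C)/3, (y_A+y_B+y_C)/3)
= ((15.6+(-23.3)+22)/3, (3.7+(-29)+(-7.8))/3)
= (4.7667, -11.0333)

(4.7667, -11.0333)


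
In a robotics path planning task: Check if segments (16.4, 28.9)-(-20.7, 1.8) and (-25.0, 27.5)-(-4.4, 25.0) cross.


Cross products: d1=132.34, d2=-518.67, d3=-1070, d4=-418.99
d1*d2 < 0 and d3*d4 < 0? no

No, they don't intersect


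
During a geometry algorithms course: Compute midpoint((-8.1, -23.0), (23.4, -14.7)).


M = (((-8.1)+23.4)/2, ((-23)+(-14.7))/2)
= (7.65, -18.85)

(7.65, -18.85)


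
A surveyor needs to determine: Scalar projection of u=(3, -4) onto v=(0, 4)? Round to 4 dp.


u.v = -16, |v| = sqrt(16) = 4
Scalar projection = u.v / |v| = -16 / sqrt(16) = -4

-4


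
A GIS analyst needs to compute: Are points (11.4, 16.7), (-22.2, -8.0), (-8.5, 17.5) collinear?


Cross product: ((-22.2)-11.4)*(17.5-16.7) - ((-8)-16.7)*((-8.5)-11.4)
= -518.41

No, not collinear


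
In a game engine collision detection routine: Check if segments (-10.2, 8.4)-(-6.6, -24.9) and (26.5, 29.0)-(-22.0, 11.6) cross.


Cross products: d1=360.52, d2=2038.21, d3=1296.27, d4=-381.42
d1*d2 < 0 and d3*d4 < 0? no

No, they don't intersect


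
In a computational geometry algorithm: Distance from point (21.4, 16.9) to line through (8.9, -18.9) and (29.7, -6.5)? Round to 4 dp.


|cross product| = 589.64
|line direction| = sqrt(586.4) = 24.2157
Distance = 589.64/sqrt(586.4) = 24.3495

24.3495


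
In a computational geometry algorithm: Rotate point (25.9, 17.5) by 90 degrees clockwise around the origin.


90° CW: (x,y) -> (y, -x)
(25.9,17.5) -> (17.5, -25.9)

(17.5, -25.9)


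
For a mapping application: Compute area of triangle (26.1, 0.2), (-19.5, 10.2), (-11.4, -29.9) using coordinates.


Area = |x_A(y_B-y_C) + x_B(y_C-y_A) + x_C(y_A-y_B)|/2
= |1046.61 + 586.95 + 114|/2
= 1747.56/2 = 873.78

873.78


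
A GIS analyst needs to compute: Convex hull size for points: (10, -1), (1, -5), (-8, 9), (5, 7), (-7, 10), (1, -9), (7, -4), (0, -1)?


Convex hull vertices (CCW): (-8, 9), (1, -9), (7, -4), (10, -1), (5, 7), (-7, 10)
Count = 6

6


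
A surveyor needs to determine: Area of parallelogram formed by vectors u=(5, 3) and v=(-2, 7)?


|u x v| = |5*7 - 3*(-2)|
= |35 - (-6)| = 41

41


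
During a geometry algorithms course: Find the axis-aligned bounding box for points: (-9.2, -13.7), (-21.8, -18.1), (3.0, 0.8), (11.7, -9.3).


x range: [-21.8, 11.7]
y range: [-18.1, 0.8]
Bounding box: (-21.8,-18.1) to (11.7,0.8)

(-21.8,-18.1) to (11.7,0.8)


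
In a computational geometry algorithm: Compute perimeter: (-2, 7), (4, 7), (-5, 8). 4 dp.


Sides: (-2, 7)->(4, 7): sqrt(36) = 6, (4, 7)->(-5, 8): sqrt(82) = 9.055385, (-5, 8)->(-2, 7): sqrt(10) = 3.162278
Sum = 18.217663
Perimeter = 18.2177

18.2177


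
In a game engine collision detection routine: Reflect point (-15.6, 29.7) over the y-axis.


Reflection over y-axis: (x,y) -> (-x,y)
(-15.6, 29.7) -> (15.6, 29.7)

(15.6, 29.7)


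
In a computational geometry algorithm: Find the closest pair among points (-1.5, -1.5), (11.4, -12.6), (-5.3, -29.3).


d(P0,P1) = 17.0182, d(P0,P2) = 28.0585, d(P1,P2) = 23.6174
Closest: P0 and P1

Closest pair: (-1.5, -1.5) and (11.4, -12.6), distance = 17.0182


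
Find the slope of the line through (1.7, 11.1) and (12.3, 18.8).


slope = (y2-y1)/(x2-x1) = (18.8-11.1)/(12.3-1.7) = 7.7/10.6 = 0.7264

0.7264


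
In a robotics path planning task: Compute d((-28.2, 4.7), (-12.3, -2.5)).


dx=15.9, dy=-7.2
d^2 = 15.9^2 + (-7.2)^2 = 304.65
d = sqrt(304.65) = 17.4542

17.4542


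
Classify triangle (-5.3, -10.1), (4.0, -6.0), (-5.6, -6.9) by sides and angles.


Side lengths squared: AB^2=103.3, BC^2=92.97, CA^2=10.33
Sorted: [10.33, 92.97, 103.3]
By sides: Scalene, By angles: Right

Scalene, Right


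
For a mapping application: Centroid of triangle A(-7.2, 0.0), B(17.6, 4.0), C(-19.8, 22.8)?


Centroid = ((x_A+x_B+x_C)/3, (y_A+y_B+y_C)/3)
= (((-7.2)+17.6+(-19.8))/3, (0+4+22.8)/3)
= (-3.1333, 8.9333)

(-3.1333, 8.9333)


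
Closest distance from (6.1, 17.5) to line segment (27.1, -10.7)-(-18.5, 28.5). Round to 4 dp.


Project P onto AB: t = 0.5705 (clamped to [0,1])
Closest point on segment: (1.0838, 11.6648)
Distance: 7.6949

7.6949


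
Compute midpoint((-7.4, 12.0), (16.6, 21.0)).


M = (((-7.4)+16.6)/2, (12+21)/2)
= (4.6, 16.5)

(4.6, 16.5)


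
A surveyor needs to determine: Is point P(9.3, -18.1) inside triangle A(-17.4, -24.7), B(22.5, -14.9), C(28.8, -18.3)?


Cross products: AB x AP = 1.68, BC x BP = -65.04, CA x CP = -134.04
All same sign? no

No, outside


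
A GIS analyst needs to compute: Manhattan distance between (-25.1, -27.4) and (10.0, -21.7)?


|(-25.1)-10| + |(-27.4)-(-21.7)| = 35.1 + 5.7 = 40.8

40.8


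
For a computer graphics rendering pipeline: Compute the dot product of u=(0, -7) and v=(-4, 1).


u . v = u_x*v_x + u_y*v_y = 0*(-4) + (-7)*1
= 0 + (-7) = -7

-7


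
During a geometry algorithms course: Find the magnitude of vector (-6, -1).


|u| = sqrt((-6)^2 + (-1)^2) = sqrt(37) = 6.0828

6.0828


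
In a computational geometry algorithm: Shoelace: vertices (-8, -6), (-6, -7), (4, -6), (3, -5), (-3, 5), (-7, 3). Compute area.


Shoelace sum: ((-8)*(-7) - (-6)*(-6)) + ((-6)*(-6) - 4*(-7)) + (4*(-5) - 3*(-6)) + (3*5 - (-3)*(-5)) + ((-3)*3 - (-7)*5) + ((-7)*(-6) - (-8)*3)
= 174
Area = |174|/2 = 87

87


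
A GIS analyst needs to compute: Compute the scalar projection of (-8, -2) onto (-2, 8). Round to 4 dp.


u.v = 0, |v| = sqrt(68) = 8.2462
Scalar projection = u.v / |v| = 0 / sqrt(68) = 0

0


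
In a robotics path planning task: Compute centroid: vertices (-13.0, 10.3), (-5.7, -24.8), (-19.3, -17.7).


Centroid = ((x_A+x_B+x_C)/3, (y_A+y_B+y_C)/3)
= (((-13)+(-5.7)+(-19.3))/3, (10.3+(-24.8)+(-17.7))/3)
= (-12.6667, -10.7333)

(-12.6667, -10.7333)


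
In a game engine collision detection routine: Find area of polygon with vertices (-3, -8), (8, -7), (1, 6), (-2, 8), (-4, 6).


Shoelace sum: ((-3)*(-7) - 8*(-8)) + (8*6 - 1*(-7)) + (1*8 - (-2)*6) + ((-2)*6 - (-4)*8) + ((-4)*(-8) - (-3)*6)
= 230
Area = |230|/2 = 115

115


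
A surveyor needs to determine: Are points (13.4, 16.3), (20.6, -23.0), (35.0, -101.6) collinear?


Cross product: (20.6-13.4)*((-101.6)-16.3) - ((-23)-16.3)*(35-13.4)
= 0

Yes, collinear


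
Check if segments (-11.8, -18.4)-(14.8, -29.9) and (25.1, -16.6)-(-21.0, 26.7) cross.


Cross products: d1=1680.75, d2=1059.12, d3=472.23, d4=1093.86
d1*d2 < 0 and d3*d4 < 0? no

No, they don't intersect


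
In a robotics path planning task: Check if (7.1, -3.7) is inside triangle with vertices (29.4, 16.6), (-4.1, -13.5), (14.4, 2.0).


Cross products: AB x AP = 8.82, BC x BP = 7.7, CA x CP = 21.08
All same sign? yes

Yes, inside


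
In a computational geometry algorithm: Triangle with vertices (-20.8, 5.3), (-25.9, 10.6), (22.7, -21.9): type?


Side lengths squared: AB^2=54.1, BC^2=3418.21, CA^2=2632.09
Sorted: [54.1, 2632.09, 3418.21]
By sides: Scalene, By angles: Obtuse

Scalene, Obtuse


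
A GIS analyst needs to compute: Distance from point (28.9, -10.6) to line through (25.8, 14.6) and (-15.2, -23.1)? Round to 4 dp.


|cross product| = 1150.07
|line direction| = sqrt(3102.29) = 55.6982
Distance = 1150.07/sqrt(3102.29) = 20.6482

20.6482


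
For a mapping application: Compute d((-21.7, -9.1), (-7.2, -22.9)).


dx=14.5, dy=-13.8
d^2 = 14.5^2 + (-13.8)^2 = 400.69
d = sqrt(400.69) = 20.0172

20.0172


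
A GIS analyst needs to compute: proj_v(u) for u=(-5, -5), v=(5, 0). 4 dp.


u.v = -25, |v| = sqrt(25) = 5
Scalar projection = u.v / |v| = -25 / sqrt(25) = -5

-5


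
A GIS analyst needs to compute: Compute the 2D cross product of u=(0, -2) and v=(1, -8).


u x v = u_x*v_y - u_y*v_x = 0*(-8) - (-2)*1
= 0 - (-2) = 2

2


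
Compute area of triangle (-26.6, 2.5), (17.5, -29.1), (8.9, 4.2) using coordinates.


Area = |x_A(y_B-y_C) + x_B(y_C-y_A) + x_C(y_A-y_B)|/2
= |885.78 + 29.75 + 281.24|/2
= 1196.77/2 = 598.385

598.385


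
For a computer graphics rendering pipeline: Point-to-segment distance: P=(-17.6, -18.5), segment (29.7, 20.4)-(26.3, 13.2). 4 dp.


Project P onto AB: t = 1 (clamped to [0,1])
Closest point on segment: (26.3, 13.2)
Distance: 54.1489

54.1489


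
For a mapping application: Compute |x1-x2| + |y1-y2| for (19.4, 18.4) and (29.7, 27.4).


|19.4-29.7| + |18.4-27.4| = 10.3 + 9 = 19.3

19.3


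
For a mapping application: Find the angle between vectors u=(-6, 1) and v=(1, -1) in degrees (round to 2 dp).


u.v = -7, |u| = sqrt(37) = 6.0828, |v| = sqrt(2) = 1.4142
cos(theta) = u.v/(|u||v|) = -7/sqrt(74) = -0.813733
theta = acos(-0.813733) = 144.46 degrees

144.46 degrees


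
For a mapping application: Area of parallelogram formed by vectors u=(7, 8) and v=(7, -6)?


|u x v| = |7*(-6) - 8*7|
= |(-42) - 56| = 98

98


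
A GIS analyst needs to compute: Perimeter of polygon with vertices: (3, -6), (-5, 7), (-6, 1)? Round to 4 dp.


Sides: (3, -6)->(-5, 7): sqrt(233) = 15.264338, (-5, 7)->(-6, 1): sqrt(37) = 6.082763, (-6, 1)->(3, -6): sqrt(130) = 11.401754
Sum = 32.748855
Perimeter = 32.7489

32.7489
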